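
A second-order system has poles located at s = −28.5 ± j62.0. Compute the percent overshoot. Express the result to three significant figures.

With σ = 28.5, ω_d = 62.0: ω_n = √(σ²+ω_d²) = 68.2 rad/s, ζ = σ/ω_n = 0.418.
%OS = 100·exp(−πζ/√(1−ζ²)) = 23.6%.

%OS ≈ 23.6%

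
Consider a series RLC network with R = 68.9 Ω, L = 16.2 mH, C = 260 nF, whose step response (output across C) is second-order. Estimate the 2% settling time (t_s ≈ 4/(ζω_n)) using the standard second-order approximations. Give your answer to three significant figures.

t_s ≈ 0.00188 s

For a series RLC circuit (capacitor voltage as output), ω_n = 1/√(LC) = 1/√(16.2 mH · 260 nF) = 15400 rad/s.
ζ = (R/2)·√(C/L) = (68.9/2)·√(260 nF/16.2 mH) = 0.138.
t_s ≈ 4/(ζω_n) = 0.00188 s.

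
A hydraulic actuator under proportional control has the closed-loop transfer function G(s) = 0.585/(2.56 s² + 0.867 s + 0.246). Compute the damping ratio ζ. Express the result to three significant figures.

ζ ≈ 0.546

Dividing through by 2.56: denominator becomes s² + 0.3387 s + 0.09609.
So ω_n = √0.09609 = 0.310 rad/s and ζ = 0.3387/(2·0.310) = 0.546.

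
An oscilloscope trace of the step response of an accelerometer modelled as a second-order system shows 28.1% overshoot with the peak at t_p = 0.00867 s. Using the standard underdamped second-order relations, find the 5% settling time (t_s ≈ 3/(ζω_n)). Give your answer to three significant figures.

The overshoot fixes ζ = −ln(OS)/√(π²+ln²(OS)) = 0.375.
From t_p = π/ω_d, ω_d = π/0.00867 = 362 rad/s, so ω_n = ω_d/√(1−ζ²) = 391 rad/s.
t_s ≈ 3/(ζω_n) = 3/(0.375·391) = 0.0205 s.

t_s ≈ 0.0205 s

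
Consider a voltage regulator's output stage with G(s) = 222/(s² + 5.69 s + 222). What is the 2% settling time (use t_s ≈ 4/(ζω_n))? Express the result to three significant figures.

Comparing the denominator to s² + 2ζω_n s + ω_n²: ω_n = √222 = 14.9 rad/s, and 2ζω_n = 5.69 so ζ = 5.69/(2·14.9) = 0.191.
t_s ≈ 4/(ζω_n) = 4/(0.191·14.9) = 1.41 s.

t_s ≈ 1.41 s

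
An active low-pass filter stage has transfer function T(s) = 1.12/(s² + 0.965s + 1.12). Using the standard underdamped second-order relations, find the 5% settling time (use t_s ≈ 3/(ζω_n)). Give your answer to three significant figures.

ω_n = √1.12 = 1.06 rad/s; ζ = 0.965/(2·1.06) = 0.456.
t_s ≈ 3/(ζω_n) = 3/(0.456·1.06) = 6.22 s.

t_s ≈ 6.22 s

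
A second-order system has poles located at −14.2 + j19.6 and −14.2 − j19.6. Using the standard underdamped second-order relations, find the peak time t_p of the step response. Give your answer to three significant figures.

t_p ≈ 0.160 s

t_p = π/ω_d with ω_d = 19.6 (the imaginary part), so t_p = 0.160 s.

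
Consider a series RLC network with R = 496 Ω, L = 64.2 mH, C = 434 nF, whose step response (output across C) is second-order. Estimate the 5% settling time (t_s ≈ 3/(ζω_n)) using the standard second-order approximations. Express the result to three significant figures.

For a series RLC circuit (capacitor voltage as output), ω_n = 1/√(LC) = 1/√(64.2 mH · 434 nF) = 5990 rad/s.
ζ = (R/2)·√(C/L) = (496/2)·√(434 nF/64.2 mH) = 0.645.
t_s ≈ 3/(ζω_n) = 0.000777 s.

t_s ≈ 0.000777 s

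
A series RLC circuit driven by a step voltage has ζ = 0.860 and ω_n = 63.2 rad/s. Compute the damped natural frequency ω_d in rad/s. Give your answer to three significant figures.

ω_d = ω_n√(1−ζ²) = 63.2·√0.260 = 32.3 rad/s.

ω_d ≈ 32.3 rad/s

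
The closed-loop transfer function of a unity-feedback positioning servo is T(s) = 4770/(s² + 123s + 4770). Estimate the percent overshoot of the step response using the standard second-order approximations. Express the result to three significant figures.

Matching coefficients with s² + 2ζω_n s + ω_n² gives ω_n² = 4770 ⇒ ω_n = 69.1 rad/s, and ζ = 123/(2ω_n) = 0.890.
Overshoot: exp(−π·0.890/√(1−0.890²)) = 0.00214, i.e. 0.214%.

%OS ≈ 0.214%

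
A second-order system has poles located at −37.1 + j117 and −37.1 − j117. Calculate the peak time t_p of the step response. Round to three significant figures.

t_p = π/ω_d with ω_d = 117 (the imaginary part), so t_p = 0.0269 s.

t_p ≈ 0.0269 s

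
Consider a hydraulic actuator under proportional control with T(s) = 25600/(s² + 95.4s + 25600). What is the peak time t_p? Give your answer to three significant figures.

t_p ≈ 0.0206 s

Matching coefficients with s² + 2ζω_n s + ω_n² gives ω_n² = 25600 ⇒ ω_n = 160 rad/s, and ζ = 95.4/(2ω_n) = 0.298.
The damped frequency ω_d = ω_n√(1−ζ²) = 153 rad/s. Then t_p = π/ω_d = 0.0206 s.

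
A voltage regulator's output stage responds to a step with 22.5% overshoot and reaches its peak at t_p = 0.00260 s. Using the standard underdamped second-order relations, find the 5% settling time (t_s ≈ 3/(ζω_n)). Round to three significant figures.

t_s ≈ 0.00523 s

ζ from %OS: ζ = |ln 0.225|/√(π²+ln²0.225) = 0.429.
From t_p = π/ω_d, ω_d = π/0.00260 = 1210 rad/s, so ω_n = ω_d/√(1−ζ²) = 1340 rad/s.
t_s ≈ 3/(ζω_n) = 3/(0.429·1340) = 0.00523 s.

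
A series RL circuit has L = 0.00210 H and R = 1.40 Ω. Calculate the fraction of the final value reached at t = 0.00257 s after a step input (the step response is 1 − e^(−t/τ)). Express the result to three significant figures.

y/y_∞ ≈ 0.820

τ = L/R = 0.00210/1.40 = 0.00150 s.
y(t)/y_∞ = 1 − e^(−t/τ) = 1 − e^(−0.00257/0.00150) = 1 − e^(−1.71) = 0.820.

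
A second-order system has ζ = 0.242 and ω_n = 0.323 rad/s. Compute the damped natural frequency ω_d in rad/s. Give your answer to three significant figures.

ω_d ≈ 0.313 rad/s

ω_d = ω_n√(1−ζ²) = 0.323·√0.941 = 0.313 rad/s.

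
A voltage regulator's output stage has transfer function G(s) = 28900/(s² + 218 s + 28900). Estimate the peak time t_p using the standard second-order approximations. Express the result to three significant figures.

t_p ≈ 0.0241 s

Matching coefficients with s² + 2ζω_n s + ω_n² gives ω_n² = 28900 ⇒ ω_n = 170 rad/s, and ζ = 218/(2ω_n) = 0.641.
ω_d = ω_n√(1−ζ²) = 130 rad/s. Then t_p = π/ω_d = 0.0241 s.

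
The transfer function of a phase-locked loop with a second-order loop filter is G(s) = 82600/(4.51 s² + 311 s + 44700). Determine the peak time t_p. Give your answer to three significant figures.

t_p ≈ 0.0336 s

Dividing through by 4.51: denominator becomes s² + 68.96 s + 9911.
So ω_n = √9911 = 99.6 rad/s and ζ = 68.96/(2·99.6) = 0.346.
ω_d = ω_n√(1−ζ²) = 93.4 rad/s. t_p = π/ω_d = 0.0336 s.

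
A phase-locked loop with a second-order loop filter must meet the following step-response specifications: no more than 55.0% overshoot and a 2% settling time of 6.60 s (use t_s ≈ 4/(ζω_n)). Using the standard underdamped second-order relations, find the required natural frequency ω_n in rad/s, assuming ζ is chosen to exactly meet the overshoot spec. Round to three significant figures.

ω_n ≈ 3.24 rad/s

From %OS = 100·exp(−πζ/√(1−ζ²)), invert to get ζ = −ln(OS)/√(π² + ln²(OS)) with OS = 0.550.
−ln 0.550 = 0.5978, so ζ = 0.5978/√(π² + 0.3574) = 0.187.
From t_s ≈ 4/(ζω_n): ω_n = 4/(ζ·t_s) = 4/(0.187·6.60) = 3.24 rad/s.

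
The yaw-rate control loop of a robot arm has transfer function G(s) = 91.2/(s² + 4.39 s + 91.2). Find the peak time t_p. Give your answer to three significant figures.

ω_n = √91.2 = 9.55 rad/s; ζ = 4.39/(2·9.55) = 0.230.
The damped frequency ω_d = ω_n√(1−ζ²) = 9.29 rad/s. Then t_p = π/ω_d = 0.338 s.

t_p ≈ 0.338 s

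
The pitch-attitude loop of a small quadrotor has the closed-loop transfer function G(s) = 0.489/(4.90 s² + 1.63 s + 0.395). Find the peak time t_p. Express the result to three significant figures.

t_p ≈ 13.7 s

Dividing through by 4.90: denominator becomes s² + 0.3327 s + 0.08061.
So ω_n = √0.08061 = 0.284 rad/s and ζ = 0.3327/(2·0.284) = 0.586.
ω_d = ω_n√(1−ζ²) = 0.230 rad/s. t_p = π/ω_d = 13.7 s.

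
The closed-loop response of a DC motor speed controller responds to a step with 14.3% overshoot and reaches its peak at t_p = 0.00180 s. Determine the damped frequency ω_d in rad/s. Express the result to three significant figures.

t_p = π/ω_d, so ω_d = π/0.00180 = 1750 rad/s.

ω_d ≈ 1750 rad/s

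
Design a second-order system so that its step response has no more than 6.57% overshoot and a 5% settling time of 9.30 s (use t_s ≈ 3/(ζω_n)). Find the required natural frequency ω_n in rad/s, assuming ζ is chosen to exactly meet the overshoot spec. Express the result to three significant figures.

ζ = −ln(OS)/√(π² + (ln OS)²). With OS = 0.0657, ln OS = −2.723 and ζ = 2.723/4.157 = 0.655.
From t_s ≈ 3/(ζω_n): ω_n = 3/(ζ·t_s) = 3/(0.655·9.30) = 0.493 rad/s.

ω_n ≈ 0.493 rad/s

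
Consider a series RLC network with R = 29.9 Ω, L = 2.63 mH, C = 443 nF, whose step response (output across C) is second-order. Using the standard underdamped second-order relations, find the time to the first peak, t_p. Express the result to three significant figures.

t_p ≈ 0.000109 s

For a series RLC circuit (capacitor voltage as output), ω_n = 1/√(LC) = 1/√(2.63 mH · 443 nF) = 29300 rad/s.
ζ = (R/2)·√(C/L) = (29.9/2)·√(443 nF/2.63 mH) = 0.194.
ω_d = 29300·√(1 − 0.194²) = 28700 rad/s. t_p = π/ω_d = 0.000109 s.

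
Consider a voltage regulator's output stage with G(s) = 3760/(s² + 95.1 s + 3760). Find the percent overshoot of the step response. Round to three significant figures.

%OS ≈ 2.11%

ω_n = √3760 = 61.3 rad/s; ζ = 95.1/(2·61.3) = 0.775.
%OS = 100 e^{−πζ/√(1−ζ²)} with ζ = 0.775 gives 2.11%.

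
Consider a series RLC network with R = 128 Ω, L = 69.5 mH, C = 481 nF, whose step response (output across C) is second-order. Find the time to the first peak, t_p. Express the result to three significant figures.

t_p ≈ 0.000583 s

For a series RLC circuit (capacitor voltage as output), ω_n = 1/√(LC) = 1/√(69.5 mH · 481 nF) = 5470 rad/s.
ζ = (R/2)·√(C/L) = (128/2)·√(481 nF/69.5 mH) = 0.168.
The damped frequency ω_d = ω_n√(1−ζ²) = 5390 rad/s. t_p = π/ω_d = 0.000583 s.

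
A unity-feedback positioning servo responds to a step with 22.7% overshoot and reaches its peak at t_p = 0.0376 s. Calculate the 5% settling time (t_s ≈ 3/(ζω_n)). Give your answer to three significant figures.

t_s ≈ 0.0761 s

The overshoot fixes ζ = −ln(OS)/√(π²+ln²(OS)) = 0.427.
t_p = π/ω_d ⇒ ω_d = 83.6 rad/s; then ω_n = ω_d/√(1−ζ²) = 92.4 rad/s.
t_s ≈ 3/(ζω_n) = 3/(0.427·92.4) = 0.0761 s.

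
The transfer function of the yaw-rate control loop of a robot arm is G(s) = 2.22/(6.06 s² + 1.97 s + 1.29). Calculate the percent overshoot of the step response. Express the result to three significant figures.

%OS ≈ 30.6%

Dividing through by 6.06: denominator becomes s² + 0.3251 s + 0.2129.
So ω_n = √0.2129 = 0.461 rad/s and ζ = 0.3251/(2·0.461) = 0.352.
%OS = 100 e^{−πζ/√(1−ζ²)} with ζ = 0.352 gives 30.6%.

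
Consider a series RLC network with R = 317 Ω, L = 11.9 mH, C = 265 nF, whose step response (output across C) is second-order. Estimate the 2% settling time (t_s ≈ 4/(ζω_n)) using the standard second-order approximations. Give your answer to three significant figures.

t_s ≈ 0.000300 s

For a series RLC circuit (capacitor voltage as output), ω_n = 1/√(LC) = 1/√(11.9 mH · 265 nF) = 17800 rad/s.
ζ = (R/2)·√(C/L) = (317/2)·√(265 nF/11.9 mH) = 0.748.
t_s ≈ 4/(ζω_n) = 0.000300 s.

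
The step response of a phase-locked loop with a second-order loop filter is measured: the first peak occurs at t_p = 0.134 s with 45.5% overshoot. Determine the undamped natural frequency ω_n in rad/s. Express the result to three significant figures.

From the overshoot, ζ = −ln(OS)/√(π²+ln²(OS)) = 0.243.
From t_p = π/ω_d, ω_d = π/0.134 = 23.4 rad/s, so ω_n = ω_d/√(1−ζ²) = 24.2 rad/s.

ω_n ≈ 24.2 rad/s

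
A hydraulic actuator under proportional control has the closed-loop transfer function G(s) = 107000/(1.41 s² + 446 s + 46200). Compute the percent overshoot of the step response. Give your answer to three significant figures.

Dividing through by 1.41: denominator becomes s² + 316.3 s + 32770.
So ω_n = √32770 = 181 rad/s and ζ = 316.3/(2·181) = 0.874.
%OS = 100 e^{−πζ/√(1−ζ²)} with ζ = 0.874 gives 0.354%.

%OS ≈ 0.354%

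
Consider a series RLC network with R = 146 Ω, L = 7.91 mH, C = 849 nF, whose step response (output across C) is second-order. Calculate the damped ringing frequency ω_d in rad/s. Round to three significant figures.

ω_d ≈ 7980 rad/s

For a series RLC circuit (capacitor voltage as output), ω_n = 1/√(LC) = 1/√(7.91 mH · 849 nF) = 12200 rad/s.
ζ = (R/2)·√(C/L) = (146/2)·√(849 nF/7.91 mH) = 0.756.
ω_d = 12200·√(1 − 0.756²) = 7980 rad/s.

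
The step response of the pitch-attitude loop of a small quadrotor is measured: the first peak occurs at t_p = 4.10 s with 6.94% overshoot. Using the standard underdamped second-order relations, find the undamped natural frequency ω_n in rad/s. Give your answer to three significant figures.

ω_n ≈ 1.01 rad/s

ζ from %OS: ζ = |ln 0.0694|/√(π²+ln²0.0694) = 0.647.
t_p = π/ω_d ⇒ ω_d = 0.766 rad/s; then ω_n = ω_d/√(1−ζ²) = 1.01 rad/s.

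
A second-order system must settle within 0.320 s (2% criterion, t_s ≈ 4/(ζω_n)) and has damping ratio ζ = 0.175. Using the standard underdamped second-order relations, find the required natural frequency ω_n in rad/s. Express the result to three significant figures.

Rearranging t_s ≈ 4/(ζω_n) gives ω_n = 4/(ζ·t_s) = 4/(0.175 × 0.320) = 71.4 rad/s.

ω_n ≈ 71.4 rad/s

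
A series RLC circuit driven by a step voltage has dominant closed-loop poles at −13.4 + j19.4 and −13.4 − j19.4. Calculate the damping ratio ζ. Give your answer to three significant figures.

The poles are at −σ ± jω_d with σ = 13.4 and ω_d = 19.4, so ω_n = √(σ²+ω_d²) = 23.6 rad/s and ζ = σ/ω_n = 0.568.

ζ ≈ 0.568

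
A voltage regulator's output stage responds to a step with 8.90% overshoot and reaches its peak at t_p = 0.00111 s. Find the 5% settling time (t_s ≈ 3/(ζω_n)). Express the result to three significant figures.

t_s ≈ 0.00138 s

From the overshoot, ζ = −ln(OS)/√(π²+ln²(OS)) = 0.610.
t_p = π/ω_d ⇒ ω_d = 2830 rad/s; then ω_n = ω_d/√(1−ζ²) = 3570 rad/s.
t_s ≈ 3/(ζω_n) = 3/(0.610·3570) = 0.00138 s.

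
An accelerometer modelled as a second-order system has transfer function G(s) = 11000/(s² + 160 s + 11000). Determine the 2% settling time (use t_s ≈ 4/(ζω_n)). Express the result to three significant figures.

t_s ≈ 0.0500 s

Comparing the denominator to s² + 2ζω_n s + ω_n²: ω_n = √11000 = 105 rad/s, and 2ζω_n = 160 so ζ = 160/(2·105) = 0.763.
t_s ≈ 4/(ζω_n) = 4/(0.763·105) = 0.0500 s.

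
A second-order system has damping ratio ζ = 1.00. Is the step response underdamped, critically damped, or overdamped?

critically damped

Since ζ = 1, the system is critically damped.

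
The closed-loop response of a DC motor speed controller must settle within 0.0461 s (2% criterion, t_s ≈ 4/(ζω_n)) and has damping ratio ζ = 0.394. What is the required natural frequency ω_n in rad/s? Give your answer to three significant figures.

ω_n ≈ 220 rad/s

Rearranging t_s ≈ 4/(ζω_n) gives ω_n = 4/(ζ·t_s) = 4/(0.394 × 0.0461) = 220 rad/s.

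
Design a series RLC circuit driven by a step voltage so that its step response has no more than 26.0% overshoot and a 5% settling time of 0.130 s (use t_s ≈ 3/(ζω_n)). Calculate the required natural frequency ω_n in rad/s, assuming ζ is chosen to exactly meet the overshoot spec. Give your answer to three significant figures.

ω_n ≈ 58.6 rad/s

Inverting the overshoot relation: ζ = |ln 0.260|/√(π² + ln²0.260) = 0.394.
Then ω_n = 3/(ζ t_s) = 3/(0.394 × 0.130) = 58.6 rad/s.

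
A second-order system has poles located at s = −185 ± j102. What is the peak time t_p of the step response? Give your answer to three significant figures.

t_p ≈ 0.0308 s

t_p = π/ω_d with ω_d = 102 (the imaginary part), so t_p = 0.0308 s.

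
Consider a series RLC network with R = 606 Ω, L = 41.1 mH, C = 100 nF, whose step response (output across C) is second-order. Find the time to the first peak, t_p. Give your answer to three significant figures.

For a series RLC circuit (capacitor voltage as output), ω_n = 1/√(LC) = 1/√(41.1 mH · 100 nF) = 15600 rad/s.
ζ = (R/2)·√(C/L) = (606/2)·√(100 nF/41.1 mH) = 0.473.
ω_d = ω_n√(1−ζ²) = 13700 rad/s. t_p = π/ω_d = 0.000229 s.

t_p ≈ 0.000229 s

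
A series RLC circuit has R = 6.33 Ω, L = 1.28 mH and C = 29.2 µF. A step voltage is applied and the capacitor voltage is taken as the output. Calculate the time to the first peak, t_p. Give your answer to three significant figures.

For a series RLC circuit (capacitor voltage as output), ω_n = 1/√(LC) = 1/√(1.28 mH · 29.2 µF) = 5170 rad/s.
ζ = (R/2)·√(C/L) = (6.33/2)·√(29.2 µF/1.28 mH) = 0.478.
The damped frequency ω_d = ω_n√(1−ζ²) = 4540 rad/s. t_p = π/ω_d = 0.000691 s.

t_p ≈ 0.000691 s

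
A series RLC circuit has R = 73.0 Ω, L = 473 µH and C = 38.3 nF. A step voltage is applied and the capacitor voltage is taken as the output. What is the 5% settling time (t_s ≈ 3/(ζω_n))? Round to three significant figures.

t_s ≈ 0.0000389 s

For a series RLC circuit (capacitor voltage as output), ω_n = 1/√(LC) = 1/√(473 µH · 38.3 nF) = 235000 rad/s.
ζ = (R/2)·√(C/L) = (73.0/2)·√(38.3 nF/473 µH) = 0.328.
t_s ≈ 3/(ζω_n) = 0.0000389 s.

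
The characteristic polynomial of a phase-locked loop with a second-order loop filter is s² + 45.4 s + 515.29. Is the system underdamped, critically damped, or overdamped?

critically damped

a² − 4b = 45.4² − 4·515.29 = 0 (repeated real root); the system is critically damped.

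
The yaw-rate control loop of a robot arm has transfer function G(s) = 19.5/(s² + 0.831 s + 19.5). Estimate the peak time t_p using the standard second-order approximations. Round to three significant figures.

Comparing the denominator to s² + 2ζω_n s + ω_n²: ω_n = √19.5 = 4.42 rad/s, and 2ζω_n = 0.831 so ζ = 0.831/(2·4.42) = 0.0941.
The damped frequency ω_d = ω_n√(1−ζ²) = 4.40 rad/s. Then t_p = π/ω_d = 0.715 s.

t_p ≈ 0.715 s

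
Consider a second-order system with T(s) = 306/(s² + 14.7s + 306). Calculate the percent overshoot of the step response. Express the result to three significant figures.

Comparing the denominator to s² + 2ζω_n s + ω_n²: ω_n = √306 = 17.5 rad/s, and 2ζω_n = 14.7 so ζ = 14.7/(2·17.5) = 0.420.
%OS = 100·exp(−πζ/√(1−ζ²)) = 23.3%.

%OS ≈ 23.3%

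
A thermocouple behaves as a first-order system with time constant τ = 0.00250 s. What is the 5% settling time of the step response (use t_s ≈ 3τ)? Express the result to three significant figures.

t_s ≈ 3τ = 0.00750 s.

t_s ≈ 0.00750 s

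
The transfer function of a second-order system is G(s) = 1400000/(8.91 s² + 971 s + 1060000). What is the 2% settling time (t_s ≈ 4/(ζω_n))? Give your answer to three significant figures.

t_s ≈ 0.0734 s

Dividing through by 8.91: denominator becomes s² + 109.0 s + 119000.
So ω_n = √119000 = 345 rad/s and ζ = 109.0/(2·345) = 0.158.
t_s ≈ 4/(ζω_n) = 0.0734 s.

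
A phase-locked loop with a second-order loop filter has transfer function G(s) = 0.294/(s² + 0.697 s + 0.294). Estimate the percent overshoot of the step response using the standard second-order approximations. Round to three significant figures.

ω_n = √0.294 = 0.542 rad/s; ζ = 0.697/(2·0.542) = 0.643.
%OS = 100·exp(−πζ/√(1−ζ²)) = 7.17%.

%OS ≈ 7.17%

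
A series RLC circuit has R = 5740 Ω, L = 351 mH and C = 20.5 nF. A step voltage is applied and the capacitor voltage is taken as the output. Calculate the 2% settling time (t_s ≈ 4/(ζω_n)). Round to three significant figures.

t_s ≈ 0.000489 s

For a series RLC circuit (capacitor voltage as output), ω_n = 1/√(LC) = 1/√(351 mH · 20.5 nF) = 11800 rad/s.
ζ = (R/2)·√(C/L) = (5740/2)·√(20.5 nF/351 mH) = 0.694.
t_s ≈ 4/(ζω_n) = 0.000489 s.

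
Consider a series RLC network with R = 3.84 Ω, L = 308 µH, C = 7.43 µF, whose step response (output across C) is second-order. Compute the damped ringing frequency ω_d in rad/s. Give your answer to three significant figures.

For a series RLC circuit (capacitor voltage as output), ω_n = 1/√(LC) = 1/√(308 µH · 7.43 µF) = 20900 rad/s.
ζ = (R/2)·√(C/L) = (3.84/2)·√(7.43 µF/308 µH) = 0.298.
The damped frequency ω_d = ω_n√(1−ζ²) = 20000 rad/s.

ω_d ≈ 20000 rad/s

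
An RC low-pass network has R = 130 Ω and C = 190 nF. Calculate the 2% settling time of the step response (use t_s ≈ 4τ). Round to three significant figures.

τ = RC = 130 × 190 nF = 0.0000247 s.
t_s ≈ 4τ = 0.0000988 s.

t_s ≈ 0.0000988 s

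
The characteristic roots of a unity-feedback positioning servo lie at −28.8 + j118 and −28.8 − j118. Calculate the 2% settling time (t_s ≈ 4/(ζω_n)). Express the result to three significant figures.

t_s ≈ 0.139 s

For poles at −σ ± jω_d, ζω_n = σ = 28.8, so t_s ≈ 4/σ = 0.139 s.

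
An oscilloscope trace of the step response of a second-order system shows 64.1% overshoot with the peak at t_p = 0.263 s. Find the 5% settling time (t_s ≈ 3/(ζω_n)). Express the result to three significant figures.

The overshoot fixes ζ = −ln(OS)/√(π²+ln²(OS)) = 0.140.
t_p = π/ω_d ⇒ ω_d = 11.9 rad/s; then ω_n = ω_d/√(1−ζ²) = 12.1 rad/s.
t_s ≈ 3/(ζω_n) = 3/(0.140·12.1) = 1.77 s.

t_s ≈ 1.77 s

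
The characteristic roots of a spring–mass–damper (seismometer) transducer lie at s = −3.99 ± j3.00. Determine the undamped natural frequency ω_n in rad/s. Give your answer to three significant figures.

ω_n ≈ 4.99 rad/s

|pole| = ω_n = √(3.99² + 3.00²) = 4.99 rad/s; ζ = cos θ = σ/ω_n = 0.799.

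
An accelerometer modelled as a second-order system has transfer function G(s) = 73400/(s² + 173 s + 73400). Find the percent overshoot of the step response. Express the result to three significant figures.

%OS ≈ 34.7%

Comparing the denominator to s² + 2ζω_n s + ω_n²: ω_n = √73400 = 271 rad/s, and 2ζω_n = 173 so ζ = 173/(2·271) = 0.319.
%OS = 100 e^{−πζ/√(1−ζ²)} with ζ = 0.319 gives 34.7%.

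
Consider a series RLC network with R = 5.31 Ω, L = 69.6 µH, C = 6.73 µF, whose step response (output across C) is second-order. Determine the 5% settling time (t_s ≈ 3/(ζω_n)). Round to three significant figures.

For a series RLC circuit (capacitor voltage as output), ω_n = 1/√(LC) = 1/√(69.6 µH · 6.73 µF) = 46200 rad/s.
ζ = (R/2)·√(C/L) = (5.31/2)·√(6.73 µF/69.6 µH) = 0.826.
t_s ≈ 3/(ζω_n) = 0.0000786 s.

t_s ≈ 0.0000786 s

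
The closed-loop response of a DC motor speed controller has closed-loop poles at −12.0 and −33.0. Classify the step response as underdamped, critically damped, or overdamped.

overdamped

Since the poles are distinct, negative and real, the response is overdamped.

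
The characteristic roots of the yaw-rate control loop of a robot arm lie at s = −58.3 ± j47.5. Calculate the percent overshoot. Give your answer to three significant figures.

With σ = 58.3, ω_d = 47.5: ω_n = √(σ²+ω_d²) = 75.2 rad/s, ζ = σ/ω_n = 0.775.
%OS = 100 e^{−πζ/√(1−ζ²)} with ζ = 0.775 gives 2.12%.

%OS ≈ 2.12%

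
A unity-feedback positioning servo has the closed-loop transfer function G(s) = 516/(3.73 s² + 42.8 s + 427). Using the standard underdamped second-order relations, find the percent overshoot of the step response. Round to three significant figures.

%OS ≈ 13.6%

Dividing through by 3.73: denominator becomes s² + 11.47 s + 114.5.
So ω_n = √114.5 = 10.7 rad/s and ζ = 11.47/(2·10.7) = 0.536.
Overshoot: exp(−π·0.536/√(1−0.536²)) = 0.136, i.e. 13.6%.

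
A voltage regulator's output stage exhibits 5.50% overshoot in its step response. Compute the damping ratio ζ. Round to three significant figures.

ζ = −ln(OS)/√(π² + (ln OS)²). With OS = 0.0550, ln OS = −2.900 and ζ = 2.900/4.276 = 0.678.

ζ ≈ 0.678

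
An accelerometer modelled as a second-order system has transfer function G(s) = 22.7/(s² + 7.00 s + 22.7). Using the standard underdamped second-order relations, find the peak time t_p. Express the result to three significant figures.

t_p ≈ 0.972 s

Comparing the denominator to s² + 2ζω_n s + ω_n²: ω_n = √22.7 = 4.76 rad/s, and 2ζω_n = 7.00 so ζ = 7.00/(2·4.76) = 0.735.
ω_d = ω_n√(1−ζ²) = 3.23 rad/s. Then t_p = π/ω_d = 0.972 s.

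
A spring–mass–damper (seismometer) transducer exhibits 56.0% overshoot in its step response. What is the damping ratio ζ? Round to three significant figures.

From %OS = 100·exp(−πζ/√(1−ζ²)), invert to get ζ = −ln(OS)/√(π² + ln²(OS)) with OS = 0.560.
−ln 0.560 = 0.5798, so ζ = 0.5798/√(π² + 0.3362) = 0.181.

ζ ≈ 0.181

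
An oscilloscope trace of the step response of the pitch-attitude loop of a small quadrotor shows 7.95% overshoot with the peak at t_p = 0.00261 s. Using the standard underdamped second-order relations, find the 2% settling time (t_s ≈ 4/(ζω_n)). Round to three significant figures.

The overshoot fixes ζ = −ln(OS)/√(π²+ln²(OS)) = 0.628.
t_p = π/ω_d ⇒ ω_d = 1200 rad/s; then ω_n = ω_d/√(1−ζ²) = 1550 rad/s.
t_s ≈ 4/(ζω_n) = 4/(0.628·1550) = 0.00412 s.

t_s ≈ 0.00412 s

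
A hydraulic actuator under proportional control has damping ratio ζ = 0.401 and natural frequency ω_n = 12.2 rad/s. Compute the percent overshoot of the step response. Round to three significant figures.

For an underdamped second-order system, %OS = 100·exp(−πζ/√(1−ζ²)).
πζ/√(1−ζ²) = π·0.401/√(1−0.161) = 1.375, so %OS = 100·e^(−1.375) = 25.3%.

%OS ≈ 25.3%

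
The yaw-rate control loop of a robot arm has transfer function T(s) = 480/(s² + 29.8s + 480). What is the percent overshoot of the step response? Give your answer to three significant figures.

ω_n = √480 = 21.9 rad/s; ζ = 29.8/(2·21.9) = 0.680.
%OS = 100 e^{−πζ/√(1−ζ²)} with ζ = 0.680 gives 5.42%.

%OS ≈ 5.42%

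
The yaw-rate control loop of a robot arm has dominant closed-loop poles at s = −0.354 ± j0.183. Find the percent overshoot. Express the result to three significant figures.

%OS ≈ 0.229%

|pole| = ω_n = √(0.354² + 0.183²) = 0.399 rad/s; ζ = cos θ = σ/ω_n = 0.888.
%OS = 100 e^{−πζ/√(1−ζ²)} with ζ = 0.888 gives 0.229%.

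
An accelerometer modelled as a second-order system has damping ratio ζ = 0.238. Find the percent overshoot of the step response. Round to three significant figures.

%OS ≈ 46.3%

For an underdamped second-order system, %OS = 100·exp(−πζ/√(1−ζ²)).
πζ/√(1−ζ²) = π·0.238/√(1−0.0566) = 0.7698, so %OS = 100·e^(−0.7698) = 46.3%.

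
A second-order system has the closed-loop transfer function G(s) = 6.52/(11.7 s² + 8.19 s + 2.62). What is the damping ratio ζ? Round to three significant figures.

Dividing through by 11.7: denominator becomes s² + 0.7000 s + 0.2239.
So ω_n = √0.2239 = 0.473 rad/s and ζ = 0.7000/(2·0.473) = 0.740.

ζ ≈ 0.740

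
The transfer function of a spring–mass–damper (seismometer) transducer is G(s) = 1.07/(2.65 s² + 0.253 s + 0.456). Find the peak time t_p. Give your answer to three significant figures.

t_p ≈ 7.62 s

Dividing through by 2.65: denominator becomes s² + 0.09547 s + 0.1721.
So ω_n = √0.1721 = 0.415 rad/s and ζ = 0.09547/(2·0.415) = 0.115.
The damped frequency ω_d = ω_n√(1−ζ²) = 0.412 rad/s. t_p = π/ω_d = 7.62 s.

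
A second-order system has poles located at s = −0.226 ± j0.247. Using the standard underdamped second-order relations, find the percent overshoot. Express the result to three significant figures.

|pole| = ω_n = √(0.226² + 0.247²) = 0.335 rad/s; ζ = cos θ = σ/ω_n = 0.675.
%OS = 100·exp(−πζ/√(1−ζ²)) = 5.64%.

%OS ≈ 5.64%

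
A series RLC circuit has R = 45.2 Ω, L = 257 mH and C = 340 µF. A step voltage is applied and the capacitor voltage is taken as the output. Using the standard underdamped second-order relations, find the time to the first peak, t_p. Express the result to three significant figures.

For a series RLC circuit (capacitor voltage as output), ω_n = 1/√(LC) = 1/√(257 mH · 340 µF) = 107 rad/s.
ζ = (R/2)·√(C/L) = (45.2/2)·√(340 µF/257 mH) = 0.822.
The damped frequency ω_d = ω_n√(1−ζ²) = 60.9 rad/s. t_p = π/ω_d = 0.0516 s.

t_p ≈ 0.0516 s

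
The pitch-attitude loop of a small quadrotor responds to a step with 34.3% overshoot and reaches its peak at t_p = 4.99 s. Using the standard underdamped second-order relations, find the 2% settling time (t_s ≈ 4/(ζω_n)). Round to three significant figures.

ζ from %OS: ζ = |ln 0.343|/√(π²+ln²0.343) = 0.322.
From t_p = π/ω_d, ω_d = π/4.99 = 0.630 rad/s, so ω_n = ω_d/√(1−ζ²) = 0.665 rad/s.
t_s ≈ 4/(ζω_n) = 4/(0.322·0.665) = 18.7 s.

t_s ≈ 18.7 s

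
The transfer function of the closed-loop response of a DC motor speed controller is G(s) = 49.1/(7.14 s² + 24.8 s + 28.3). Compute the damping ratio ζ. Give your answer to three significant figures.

ζ ≈ 0.872

Dividing through by 7.14: denominator becomes s² + 3.473 s + 3.964.
So ω_n = √3.964 = 1.99 rad/s and ζ = 3.473/(2·1.99) = 0.872.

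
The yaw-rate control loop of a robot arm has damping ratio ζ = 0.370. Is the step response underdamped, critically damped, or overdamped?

Since ζ = 0.370 < 1, the system is underdamped.

underdamped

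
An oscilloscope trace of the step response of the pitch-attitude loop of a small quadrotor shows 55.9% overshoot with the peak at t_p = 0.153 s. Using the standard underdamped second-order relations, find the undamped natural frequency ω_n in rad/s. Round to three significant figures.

ω_n ≈ 20.9 rad/s

The overshoot fixes ζ = −ln(OS)/√(π²+ln²(OS)) = 0.182.
t_p = π/ω_d ⇒ ω_d = 20.5 rad/s; then ω_n = ω_d/√(1−ζ²) = 20.9 rad/s.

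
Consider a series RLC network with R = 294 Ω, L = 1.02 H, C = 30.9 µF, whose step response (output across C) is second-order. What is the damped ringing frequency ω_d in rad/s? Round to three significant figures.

ω_d ≈ 105 rad/s

For a series RLC circuit (capacitor voltage as output), ω_n = 1/√(LC) = 1/√(1.02 H · 30.9 µF) = 178 rad/s.
ζ = (R/2)·√(C/L) = (294/2)·√(30.9 µF/1.02 H) = 0.809.
The damped frequency ω_d = ω_n√(1−ζ²) = 105 rad/s.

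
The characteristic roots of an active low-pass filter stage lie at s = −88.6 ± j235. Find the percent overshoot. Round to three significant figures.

With σ = 88.6, ω_d = 235: ω_n = √(σ²+ω_d²) = 251 rad/s, ζ = σ/ω_n = 0.353.
%OS = 100·exp(−πζ/√(1−ζ²)) = 30.6%.

%OS ≈ 30.6%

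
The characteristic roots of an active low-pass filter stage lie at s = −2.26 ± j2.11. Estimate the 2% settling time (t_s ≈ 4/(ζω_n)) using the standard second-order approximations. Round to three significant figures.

For poles at −σ ± jω_d, ζω_n = σ = 2.26, so t_s ≈ 4/σ = 1.77 s.

t_s ≈ 1.77 s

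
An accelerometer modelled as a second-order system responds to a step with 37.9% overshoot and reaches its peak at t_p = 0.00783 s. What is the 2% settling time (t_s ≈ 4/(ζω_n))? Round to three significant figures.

The overshoot fixes ζ = −ln(OS)/√(π²+ln²(OS)) = 0.295.
From t_p = π/ω_d, ω_d = π/0.00783 = 401 rad/s, so ω_n = ω_d/√(1−ζ²) = 420 rad/s.
t_s ≈ 4/(ζω_n) = 4/(0.295·420) = 0.0323 s.

t_s ≈ 0.0323 s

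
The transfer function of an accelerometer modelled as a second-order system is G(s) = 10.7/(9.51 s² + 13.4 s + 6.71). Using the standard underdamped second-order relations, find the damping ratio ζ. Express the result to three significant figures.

ζ ≈ 0.839

Dividing through by 9.51: denominator becomes s² + 1.409 s + 0.7056.
So ω_n = √0.7056 = 0.840 rad/s and ζ = 1.409/(2·0.840) = 0.839.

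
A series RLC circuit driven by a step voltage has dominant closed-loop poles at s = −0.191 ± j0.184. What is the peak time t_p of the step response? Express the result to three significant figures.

t_p ≈ 17.1 s

t_p = π/ω_d with ω_d = 0.184 (the imaginary part), so t_p = 17.1 s.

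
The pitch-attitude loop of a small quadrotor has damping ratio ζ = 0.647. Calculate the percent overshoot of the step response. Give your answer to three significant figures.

For an underdamped second-order system, %OS = 100·exp(−πζ/√(1−ζ²)).
πζ/√(1−ζ²) = π·0.647/√(1−0.419) = 2.666, so %OS = 100·e^(−2.666) = 6.95%.

%OS ≈ 6.95%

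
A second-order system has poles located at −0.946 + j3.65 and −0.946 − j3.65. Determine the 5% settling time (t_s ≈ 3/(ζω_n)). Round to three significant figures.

t_s ≈ 3.17 s

For poles at −σ ± jω_d, ζω_n = σ = 0.946, so t_s ≈ 3/σ = 3.17 s.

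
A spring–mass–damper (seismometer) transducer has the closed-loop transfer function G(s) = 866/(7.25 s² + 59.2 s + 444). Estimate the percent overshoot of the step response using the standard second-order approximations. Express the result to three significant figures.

%OS ≈ 14.6%

Dividing through by 7.25: denominator becomes s² + 8.166 s + 61.24.
So ω_n = √61.24 = 7.83 rad/s and ζ = 8.166/(2·7.83) = 0.522.
%OS = 100·exp(−πζ/√(1−ζ²)) = 14.6%.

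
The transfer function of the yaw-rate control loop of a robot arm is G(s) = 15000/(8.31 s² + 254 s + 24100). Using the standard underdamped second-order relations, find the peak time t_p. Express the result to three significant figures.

Dividing through by 8.31: denominator becomes s² + 30.57 s + 2900.
So ω_n = √2900 = 53.9 rad/s and ζ = 30.57/(2·53.9) = 0.284.
The damped frequency ω_d = ω_n√(1−ζ²) = 51.6 rad/s. t_p = π/ω_d = 0.0608 s.

t_p ≈ 0.0608 s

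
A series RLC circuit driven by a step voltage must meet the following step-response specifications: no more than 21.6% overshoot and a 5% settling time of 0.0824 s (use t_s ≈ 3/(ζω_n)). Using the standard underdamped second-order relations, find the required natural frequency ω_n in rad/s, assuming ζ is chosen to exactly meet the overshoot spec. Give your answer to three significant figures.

Inverting the overshoot relation: ζ = |ln 0.216|/√(π² + ln²0.216) = 0.438.
Then ω_n = 3/(ζ t_s) = 3/(0.438 × 0.0824) = 83.0 rad/s.

ω_n ≈ 83.0 rad/s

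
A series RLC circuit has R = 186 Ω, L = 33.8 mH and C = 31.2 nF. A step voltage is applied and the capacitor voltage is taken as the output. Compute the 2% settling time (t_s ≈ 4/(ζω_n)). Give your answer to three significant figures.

t_s ≈ 0.00145 s

For a series RLC circuit (capacitor voltage as output), ω_n = 1/√(LC) = 1/√(33.8 mH · 31.2 nF) = 30800 rad/s.
ζ = (R/2)·√(C/L) = (186/2)·√(31.2 nF/33.8 mH) = 0.0894.
t_s ≈ 4/(ζω_n) = 0.00145 s.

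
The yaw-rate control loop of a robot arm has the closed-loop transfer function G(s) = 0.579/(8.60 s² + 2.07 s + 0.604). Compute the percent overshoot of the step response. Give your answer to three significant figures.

Dividing through by 8.60: denominator becomes s² + 0.2407 s + 0.07023.
So ω_n = √0.07023 = 0.265 rad/s and ζ = 0.2407/(2·0.265) = 0.454.
Overshoot: exp(−π·0.454/√(1−0.454²)) = 0.202, i.e. 20.2%.

%OS ≈ 20.2%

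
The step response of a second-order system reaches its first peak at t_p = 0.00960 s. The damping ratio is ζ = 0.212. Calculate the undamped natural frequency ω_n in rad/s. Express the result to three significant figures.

ω_n ≈ 335 rad/s

Peak time t_p = π/ω_d, so ω_d = π/t_p = π/0.00960 = 327 rad/s.
ω_n = ω_d/√(1−ζ²) = 327/√0.955 = 335 rad/s.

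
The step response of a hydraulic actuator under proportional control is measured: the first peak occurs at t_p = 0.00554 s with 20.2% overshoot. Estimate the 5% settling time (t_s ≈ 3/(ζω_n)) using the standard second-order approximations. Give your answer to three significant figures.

The overshoot fixes ζ = −ln(OS)/√(π²+ln²(OS)) = 0.454.
t_p = π/ω_d ⇒ ω_d = 567 rad/s; then ω_n = ω_d/√(1−ζ²) = 636 rad/s.
t_s ≈ 3/(ζω_n) = 3/(0.454·636) = 0.0104 s.

t_s ≈ 0.0104 s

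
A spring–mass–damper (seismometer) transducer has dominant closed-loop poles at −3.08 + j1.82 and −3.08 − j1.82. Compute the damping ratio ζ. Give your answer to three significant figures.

With σ = 3.08, ω_d = 1.82: ω_n = √(σ²+ω_d²) = 3.58 rad/s, ζ = σ/ω_n = 0.861.

ζ ≈ 0.861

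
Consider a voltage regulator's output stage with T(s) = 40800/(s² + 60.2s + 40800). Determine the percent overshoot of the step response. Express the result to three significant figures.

%OS ≈ 62.3%

Comparing the denominator to s² + 2ζω_n s + ω_n²: ω_n = √40800 = 202 rad/s, and 2ζω_n = 60.2 so ζ = 60.2/(2·202) = 0.149.
%OS = 100·exp(−πζ/√(1−ζ²)) = 62.3%.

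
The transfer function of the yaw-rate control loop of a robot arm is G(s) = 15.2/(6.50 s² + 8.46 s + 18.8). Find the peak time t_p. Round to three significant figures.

Dividing through by 6.50: denominator becomes s² + 1.302 s + 2.892.
So ω_n = √2.892 = 1.70 rad/s and ζ = 1.302/(2·1.70) = 0.383.
The damped frequency ω_d = ω_n√(1−ζ²) = 1.57 rad/s. t_p = π/ω_d = 2.00 s.

t_p ≈ 2.00 s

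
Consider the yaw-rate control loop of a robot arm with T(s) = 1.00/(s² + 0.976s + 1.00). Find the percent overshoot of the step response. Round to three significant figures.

Matching coefficients with s² + 2ζω_n s + ω_n² gives ω_n² = 1.00 ⇒ ω_n = 1.00 rad/s, and ζ = 0.976/(2ω_n) = 0.488.
%OS = 100·exp(−πζ/√(1−ζ²)) = 17.3%.

%OS ≈ 17.3%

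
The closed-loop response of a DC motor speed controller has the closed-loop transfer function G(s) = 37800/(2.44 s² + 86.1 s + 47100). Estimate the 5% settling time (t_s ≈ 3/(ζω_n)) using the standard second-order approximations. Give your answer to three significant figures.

t_s ≈ 0.170 s

Dividing through by 2.44: denominator becomes s² + 35.29 s + 19300.
So ω_n = √19300 = 139 rad/s and ζ = 35.29/(2·139) = 0.127.
t_s ≈ 3/(ζω_n) = 0.170 s.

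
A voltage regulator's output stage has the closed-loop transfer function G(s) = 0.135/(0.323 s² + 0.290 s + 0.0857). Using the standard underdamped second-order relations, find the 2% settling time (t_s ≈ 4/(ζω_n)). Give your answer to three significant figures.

t_s ≈ 8.91 s

Dividing through by 0.323: denominator becomes s² + 0.8978 s + 0.2653.
So ω_n = √0.2653 = 0.515 rad/s and ζ = 0.8978/(2·0.515) = 0.872.
t_s ≈ 4/(ζω_n) = 8.91 s.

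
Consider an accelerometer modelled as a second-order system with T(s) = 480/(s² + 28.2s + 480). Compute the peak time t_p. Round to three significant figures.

Comparing the denominator to s² + 2ζω_n s + ω_n²: ω_n = √480 = 21.9 rad/s, and 2ζω_n = 28.2 so ζ = 28.2/(2·21.9) = 0.644.
ω_d = ω_n√(1−ζ²) = 16.8 rad/s. Then t_p = π/ω_d = 0.187 s.

t_p ≈ 0.187 s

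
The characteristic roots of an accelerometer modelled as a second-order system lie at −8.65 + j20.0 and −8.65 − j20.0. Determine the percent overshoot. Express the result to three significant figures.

|pole| = ω_n = √(8.65² + 20.0²) = 21.8 rad/s; ζ = cos θ = σ/ω_n = 0.397.
%OS = 100·exp(−πζ/√(1−ζ²)) = 25.7%.

%OS ≈ 25.7%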